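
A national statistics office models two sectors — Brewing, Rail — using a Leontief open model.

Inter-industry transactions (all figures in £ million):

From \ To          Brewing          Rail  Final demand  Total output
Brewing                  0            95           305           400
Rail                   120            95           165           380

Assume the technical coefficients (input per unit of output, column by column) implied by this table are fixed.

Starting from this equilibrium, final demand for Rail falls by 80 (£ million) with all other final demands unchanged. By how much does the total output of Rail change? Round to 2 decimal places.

Technical coefficients a_ij = z_ij / X_j:
  a_11 = 0/400 = 0.00, a_21 = 120/400 = 0.30
  a_12 = 95/380 = 0.25, a_22 = 95/380 = 0.25
I − A =
  [   1.00    -0.25]
  [  -0.30     0.75]
det(I−A) = (1.00)(0.75) − (-0.25)(-0.30) = 0.6750
adj(I−A) = [[0.75, 0.25], [0.30, 1.00]]
(I − A)⁻¹ = adj(I−A) / det(I−A) ≈
  [   1.1111     0.3704]
  [   0.4444     1.4815]
Δx = (I − A)⁻¹ Δd with Δd having -80 in the Rail component and 0 elsewhere.
So Δx_2 = L_22 · (-80), where L_22 = adj(I−A)_22 / det(I−A) = 1.00 / 0.6750.
Δx_2 = 1.00 × (-80) / 0.6750 = -80.00 / 0.6750 ≈ -118.52.

Δx_2 = -118.52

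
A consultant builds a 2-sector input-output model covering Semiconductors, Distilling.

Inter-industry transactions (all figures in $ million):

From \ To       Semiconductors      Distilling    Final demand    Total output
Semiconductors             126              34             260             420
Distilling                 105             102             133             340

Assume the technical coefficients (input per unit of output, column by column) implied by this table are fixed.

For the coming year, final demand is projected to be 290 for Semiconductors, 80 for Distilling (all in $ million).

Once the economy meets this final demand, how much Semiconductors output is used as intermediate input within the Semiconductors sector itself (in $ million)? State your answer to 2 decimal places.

z_SS = 136.13

Technical coefficients a_ij = z_ij / X_j:
  a_SS = 126/420 = 0.30, a_DS = 105/420 = 0.25
  a_SD = 34/340 = 0.10, a_DD = 102/340 = 0.30
I − A =
  [   0.70    -0.10]
  [  -0.25     0.70]
det(I−A) = (0.70)(0.70) − (-0.10)(-0.25) = 0.4650
adj(I−A) = [[0.70, 0.10], [0.25, 0.70]]
(I − A)⁻¹ = adj(I−A) / det(I−A) ≈
  [   1.5054     0.2151]
  [   0.5376     1.5054]
First solve x = (I − A)⁻¹ d = adj(I−A)·d / det(I−A); in particular x_S = (0.70·290 + 0.10·80) / 0.4650 = 211.00 / 0.4650 ≈ 453.7634.
Intermediate flow from S to S: z_SS = a_SS · x_S = 0.30 × 211.00 / 0.4650 = 63.30 / 0.4650 ≈ 136.13.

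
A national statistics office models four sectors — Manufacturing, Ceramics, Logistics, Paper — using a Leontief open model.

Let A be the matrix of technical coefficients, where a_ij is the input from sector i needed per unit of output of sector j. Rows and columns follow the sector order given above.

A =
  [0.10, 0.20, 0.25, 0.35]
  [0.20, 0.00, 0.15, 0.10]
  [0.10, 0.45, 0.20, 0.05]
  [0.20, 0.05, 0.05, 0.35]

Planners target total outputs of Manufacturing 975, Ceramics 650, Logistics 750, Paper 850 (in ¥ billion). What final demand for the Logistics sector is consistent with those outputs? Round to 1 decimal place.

I − A =
  [   0.90    -0.20    -0.25    -0.35]
  [  -0.20     1.00    -0.15    -0.10]
  [  -0.10    -0.45     0.80    -0.05]
  [  -0.20    -0.05    -0.05     0.65]
d = (I − A) x:
  d_M = (+0.90)·975 + (-0.20)·650 + (-0.25)·750 + (-0.35)·850 = 262.5
  d_C = (-0.20)·975 + (+1.00)·650 + (-0.15)·750 + (-0.10)·850 = 257.5
  d_L = (-0.10)·975 + (-0.45)·650 + (+0.80)·750 + (-0.05)·850 = 167.5
  d_P = (-0.20)·975 + (-0.05)·650 + (-0.05)·750 + (+0.65)·850 = 287.5

d_L = 167.5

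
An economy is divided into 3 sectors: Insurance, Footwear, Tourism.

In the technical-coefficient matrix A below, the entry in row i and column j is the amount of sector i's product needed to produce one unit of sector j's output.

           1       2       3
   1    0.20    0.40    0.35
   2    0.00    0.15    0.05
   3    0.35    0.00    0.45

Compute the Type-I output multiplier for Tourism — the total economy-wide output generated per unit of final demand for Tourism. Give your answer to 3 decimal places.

m_3 = 3.947

I − A =
  [   0.80    -0.40    -0.35]
  [   0.00     0.85    -0.05]
  [  -0.35     0.00     0.55]
Cofactors of I−A, C_ij = (−1)^(i+j)·(minor ij) (rows/columns in the sector order above):
  C_11 = (0.85)(0.55) − (-0.05)(0.00) = 0.4675
  C_12 = −[(0.00)(0.55) − (-0.05)(-0.35)] = 0.0175
  C_13 = (0.00)(0.00) − (0.85)(-0.35) = 0.2975
  C_21 = −[(-0.40)(0.55) − (-0.35)(0.00)] = 0.2200
  C_22 = (0.80)(0.55) − (-0.35)(-0.35) = 0.3175
  C_23 = −[(0.80)(0.00) − (-0.40)(-0.35)] = 0.1400
  C_31 = (-0.40)(-0.05) − (-0.35)(0.85) = 0.3175
  C_32 = −[(0.80)(-0.05) − (-0.35)(0.00)] = 0.0400
  C_33 = (0.80)(0.85) − (-0.40)(0.00) = 0.6800
det(I−A) = Σ_j (I−A)_1j·C_1j = (0.80)(0.4675) + (-0.40)(0.0175) + (-0.35)(0.2975) = 0.262875
adj(I−A) = Cᵀ =
  [ 0.4675   0.2200   0.3175]
  [ 0.0175   0.3175   0.0400]
  [ 0.2975   0.1400   0.6800]
(I − A)⁻¹ = adj(I−A) / det(I−A) ≈
  [   1.7784     0.8369     1.2078]
  [   0.0666     1.2078     0.1522]
  [   1.1317     0.5326     2.5868]
The output multiplier for sector j is the column-j sum of the Leontief inverse (I − A)⁻¹ = adj(I−A) / det(I−A).
Column 3 of adj(I−A): (0.3175, 0.0400, 0.6800); det(I−A) = 0.262875.
m_3 = (0.3175 + 0.0400 + 0.6800) / 0.262875 = 1.0375 / 0.262875 ≈ 3.947.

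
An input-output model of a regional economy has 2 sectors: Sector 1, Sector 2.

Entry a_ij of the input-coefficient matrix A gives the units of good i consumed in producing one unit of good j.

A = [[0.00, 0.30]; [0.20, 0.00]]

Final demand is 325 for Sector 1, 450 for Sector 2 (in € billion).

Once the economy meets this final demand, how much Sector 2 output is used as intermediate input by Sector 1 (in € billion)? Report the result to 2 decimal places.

z_21 = 97.87

I − A =
  [   1.00    -0.30]
  [  -0.20     1.00]
det(I−A) = (1.00)(1.00) − (-0.30)(-0.20) = 0.9400
adj(I−A) = [[1.00, 0.30], [0.20, 1.00]]
(I − A)⁻¹ = adj(I−A) / det(I−A) ≈
  [   1.0638     0.3191]
  [   0.2128     1.0638]
First solve x = (I − A)⁻¹ d = adj(I−A)·d / det(I−A); in particular x_1 = (1.00·325 + 0.30·450) / 0.9400 = 460.00 / 0.9400 ≈ 489.3617.
Intermediate flow from 2 to 1: z_21 = a_21 · x_1 = 0.20 × 460.00 / 0.9400 = 92.00 / 0.9400 ≈ 97.87.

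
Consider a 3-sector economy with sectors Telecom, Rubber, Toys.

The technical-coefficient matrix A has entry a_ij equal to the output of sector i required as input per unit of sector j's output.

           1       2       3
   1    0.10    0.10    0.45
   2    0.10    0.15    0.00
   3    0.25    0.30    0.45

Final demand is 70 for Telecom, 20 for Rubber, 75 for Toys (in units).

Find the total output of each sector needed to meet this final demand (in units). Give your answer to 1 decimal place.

I − A =
  [   0.90    -0.10    -0.45]
  [  -0.10     0.85     0.00]
  [  -0.25    -0.30     0.55]
Cofactors of I−A, C_ij = (−1)^(i+j)·(minor ij) (rows/columns in the sector order above):
  C_11 = (0.85)(0.55) − (0.00)(-0.30) = 0.4675
  C_12 = −[(-0.10)(0.55) − (0.00)(-0.25)] = 0.0550
  C_13 = (-0.10)(-0.30) − (0.85)(-0.25) = 0.2425
  C_21 = −[(-0.10)(0.55) − (-0.45)(-0.30)] = 0.1900
  C_22 = (0.90)(0.55) − (-0.45)(-0.25) = 0.3825
  C_23 = −[(0.90)(-0.30) − (-0.10)(-0.25)] = 0.2950
  C_31 = (-0.10)(0.00) − (-0.45)(0.85) = 0.3825
  C_32 = −[(0.90)(0.00) − (-0.45)(-0.10)] = 0.0450
  C_33 = (0.90)(0.85) − (-0.10)(-0.10) = 0.7550
det(I−A) = Σ_j (I−A)_1j·C_1j = (0.90)(0.4675) + (-0.10)(0.0550) + (-0.45)(0.2425) = 0.306125
adj(I−A) = Cᵀ =
  [ 0.4675   0.1900   0.3825]
  [ 0.0550   0.3825   0.0450]
  [ 0.2425   0.2950   0.7550]
(I − A)⁻¹ = adj(I−A) / det(I−A) ≈
  [   1.5272     0.6207     1.2495]
  [   0.1797     1.2495     0.1470]
  [   0.7922     0.9637     2.4663]
x = (I − A)⁻¹ d = adj(I−A)·d / det(I−A), with det(I−A) = 0.306125:
  x_1 = (0.4675·70 + 0.1900·20 + 0.3825·75) / 0.306125 = 65.2125 / 0.306125 ≈ 213.0
  x_2 = (0.0550·70 + 0.3825·20 + 0.0450·75) / 0.306125 = 14.875 / 0.306125 ≈ 48.6
  x_3 = (0.2425·70 + 0.2950·20 + 0.7550·75) / 0.306125 = 79.50 / 0.306125 ≈ 259.7

x_1 = 213.0, x_2 = 48.6, x_3 = 259.7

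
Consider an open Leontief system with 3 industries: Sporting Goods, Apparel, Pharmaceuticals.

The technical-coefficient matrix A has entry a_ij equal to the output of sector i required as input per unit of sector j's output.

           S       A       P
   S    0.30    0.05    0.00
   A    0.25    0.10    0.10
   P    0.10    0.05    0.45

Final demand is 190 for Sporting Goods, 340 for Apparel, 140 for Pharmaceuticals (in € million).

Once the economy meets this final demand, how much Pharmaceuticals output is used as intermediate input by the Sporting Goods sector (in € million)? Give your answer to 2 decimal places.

z_PS = 30.73

I − A =
  [   0.70    -0.05     0.00]
  [  -0.25     0.90    -0.10]
  [  -0.10    -0.05     0.55]
Cofactors of I−A, C_ij = (−1)^(i+j)·(minor ij) (rows/columns in the sector order above):
  C_11 = (0.90)(0.55) − (-0.10)(-0.05) = 0.4900
  C_12 = −[(-0.25)(0.55) − (-0.10)(-0.10)] = 0.1475
  C_13 = (-0.25)(-0.05) − (0.90)(-0.10) = 0.1025
  C_21 = −[(-0.05)(0.55) − (0.00)(-0.05)] = 0.0275
  C_22 = (0.70)(0.55) − (0.00)(-0.10) = 0.3850
  C_23 = −[(0.70)(-0.05) − (-0.05)(-0.10)] = 0.0400
  C_31 = (-0.05)(-0.10) − (0.00)(0.90) = 0.0050
  C_32 = −[(0.70)(-0.10) − (0.00)(-0.25)] = 0.0700
  C_33 = (0.70)(0.90) − (-0.05)(-0.25) = 0.6175
det(I−A) = Σ_j (I−A)_1j·C_1j = (0.70)(0.4900) + (-0.05)(0.1475) + (0.00)(0.1025) = 0.335625
adj(I−A) = Cᵀ =
  [ 0.4900   0.0275   0.0050]
  [ 0.1475   0.3850   0.0700]
  [ 0.1025   0.0400   0.6175]
(I − A)⁻¹ = adj(I−A) / det(I−A) ≈
  [   1.4600     0.0819     0.0149]
  [   0.4395     1.1471     0.2086]
  [   0.3054     0.1192     1.8399]
First solve x = (I − A)⁻¹ d = adj(I−A)·d / det(I−A); in particular x_S = (0.4900·190 + 0.0275·340 + 0.0050·140) / 0.335625 = 103.15 / 0.335625 ≈ 307.3371.
Intermediate flow from P to S: z_PS = a_PS · x_S = 0.10 × 103.15 / 0.335625 = 10.315 / 0.335625 ≈ 30.73.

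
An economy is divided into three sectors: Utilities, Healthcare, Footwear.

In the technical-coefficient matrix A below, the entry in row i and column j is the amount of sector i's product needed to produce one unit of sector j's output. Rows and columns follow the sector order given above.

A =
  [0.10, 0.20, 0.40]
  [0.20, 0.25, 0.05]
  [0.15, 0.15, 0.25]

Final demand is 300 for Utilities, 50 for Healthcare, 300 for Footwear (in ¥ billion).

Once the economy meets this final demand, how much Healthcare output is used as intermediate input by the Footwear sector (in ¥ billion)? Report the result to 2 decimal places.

z_23 = 29.38

I − A =
  [   0.90    -0.20    -0.40]
  [  -0.20     0.75    -0.05]
  [  -0.15    -0.15     0.75]
Cofactors of I−A, C_ij = (−1)^(i+j)·(minor ij) (rows/columns in the sector order above):
  C_11 = (0.75)(0.75) − (-0.05)(-0.15) = 0.5550
  C_12 = −[(-0.20)(0.75) − (-0.05)(-0.15)] = 0.1575
  C_13 = (-0.20)(-0.15) − (0.75)(-0.15) = 0.1425
  C_21 = −[(-0.20)(0.75) − (-0.40)(-0.15)] = 0.2100
  C_22 = (0.90)(0.75) − (-0.40)(-0.15) = 0.6150
  C_23 = −[(0.90)(-0.15) − (-0.20)(-0.15)] = 0.1650
  C_31 = (-0.20)(-0.05) − (-0.40)(0.75) = 0.3100
  C_32 = −[(0.90)(-0.05) − (-0.40)(-0.20)] = 0.1250
  C_33 = (0.90)(0.75) − (-0.20)(-0.20) = 0.6350
det(I−A) = Σ_j (I−A)_1j·C_1j = (0.90)(0.5550) + (-0.20)(0.1575) + (-0.40)(0.1425) = 0.4110
adj(I−A) = Cᵀ =
  [ 0.5550   0.2100   0.3100]
  [ 0.1575   0.6150   0.1250]
  [ 0.1425   0.1650   0.6350]
(I − A)⁻¹ = adj(I−A) / det(I−A) ≈
  [   1.3504     0.5109     0.7543]
  [   0.3832     1.4964     0.3041]
  [   0.3467     0.4015     1.5450]
First solve x = (I − A)⁻¹ d = adj(I−A)·d / det(I−A); in particular x_3 = (0.1425·300 + 0.1650·50 + 0.6350·300) / 0.4110 = 241.50 / 0.4110 ≈ 587.5912.
Intermediate flow from 2 to 3: z_23 = a_23 · x_3 = 0.05 × 241.50 / 0.4110 = 12.075 / 0.4110 ≈ 29.38.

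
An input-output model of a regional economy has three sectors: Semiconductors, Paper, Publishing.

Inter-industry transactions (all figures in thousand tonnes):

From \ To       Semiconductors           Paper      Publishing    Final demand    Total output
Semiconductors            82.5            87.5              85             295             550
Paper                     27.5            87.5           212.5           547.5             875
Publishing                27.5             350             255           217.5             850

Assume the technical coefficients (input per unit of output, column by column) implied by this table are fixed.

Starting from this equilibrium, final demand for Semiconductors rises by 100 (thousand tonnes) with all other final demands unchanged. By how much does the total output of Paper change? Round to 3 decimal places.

Δx_2 = 10.814

Technical coefficients a_ij = z_ij / X_j:
  a_11 = 82.5/550 = 0.15, a_21 = 27.5/550 = 0.05, a_31 = 27.5/550 = 0.05
  a_12 = 87.5/875 = 0.10, a_22 = 87.5/875 = 0.10, a_32 = 350/875 = 0.40
  a_13 = 85/850 = 0.10, a_23 = 212.5/850 = 0.25, a_33 = 255/850 = 0.30
I − A =
  [   0.85    -0.10    -0.10]
  [  -0.05     0.90    -0.25]
  [  -0.05    -0.40     0.70]
Cofactors of I−A, C_ij = (−1)^(i+j)·(minor ij) (rows/columns in the sector order above):
  C_11 = (0.90)(0.70) − (-0.25)(-0.40) = 0.5300
  C_12 = −[(-0.05)(0.70) − (-0.25)(-0.05)] = 0.0475
  C_13 = (-0.05)(-0.40) − (0.90)(-0.05) = 0.0650
  C_21 = −[(-0.10)(0.70) − (-0.10)(-0.40)] = 0.1100
  C_22 = (0.85)(0.70) − (-0.10)(-0.05) = 0.5900
  C_23 = −[(0.85)(-0.40) − (-0.10)(-0.05)] = 0.3450
  C_31 = (-0.10)(-0.25) − (-0.10)(0.90) = 0.1150
  C_32 = −[(0.85)(-0.25) − (-0.10)(-0.05)] = 0.2175
  C_33 = (0.85)(0.90) − (-0.10)(-0.05) = 0.7600
det(I−A) = Σ_j (I−A)_1j·C_1j = (0.85)(0.5300) + (-0.10)(0.0475) + (-0.10)(0.0650) = 0.43925
adj(I−A) = Cᵀ =
  [ 0.5300   0.1100   0.1150]
  [ 0.0475   0.5900   0.2175]
  [ 0.0650   0.3450   0.7600]
(I − A)⁻¹ = adj(I−A) / det(I−A) ≈
  [   1.2066     0.2504     0.2618]
  [   0.1081     1.3432     0.4952]
  [   0.1480     0.7854     1.7302]
Δx = (I − A)⁻¹ Δd with Δd having +100 in the Semiconductors component and 0 elsewhere.
So Δx_2 = L_21 · (+100), where L_21 = adj(I−A)_21 / det(I−A) = 0.0475 / 0.43925.
Δx_2 = 0.0475 × (+100) / 0.43925 = 4.75 / 0.43925 ≈ 10.814.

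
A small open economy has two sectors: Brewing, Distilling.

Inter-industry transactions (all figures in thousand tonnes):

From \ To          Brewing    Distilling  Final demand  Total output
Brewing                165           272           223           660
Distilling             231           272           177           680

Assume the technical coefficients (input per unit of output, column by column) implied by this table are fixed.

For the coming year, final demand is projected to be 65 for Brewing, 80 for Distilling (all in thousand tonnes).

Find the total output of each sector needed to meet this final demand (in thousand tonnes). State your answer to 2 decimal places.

Technical coefficients a_ij = z_ij / X_j:
  a_11 = 165/660 = 0.25, a_21 = 231/660 = 0.35
  a_12 = 272/680 = 0.40, a_22 = 272/680 = 0.40
I − A =
  [   0.75    -0.40]
  [  -0.35     0.60]
det(I−A) = (0.75)(0.60) − (-0.40)(-0.35) = 0.3100
adj(I−A) = [[0.60, 0.40], [0.35, 0.75]]
(I − A)⁻¹ = adj(I−A) / det(I−A) ≈
  [   1.9355     1.2903]
  [   1.1290     2.4194]
x = (I − A)⁻¹ d = adj(I−A)·d / det(I−A), with det(I−A) = 0.3100:
  x_1 = (0.60·65 + 0.40·80) / 0.3100 = 71.00 / 0.3100 ≈ 229.03
  x_2 = (0.35·65 + 0.75·80) / 0.3100 = 82.75 / 0.3100 ≈ 266.94

x_1 = 229.03, x_2 = 266.94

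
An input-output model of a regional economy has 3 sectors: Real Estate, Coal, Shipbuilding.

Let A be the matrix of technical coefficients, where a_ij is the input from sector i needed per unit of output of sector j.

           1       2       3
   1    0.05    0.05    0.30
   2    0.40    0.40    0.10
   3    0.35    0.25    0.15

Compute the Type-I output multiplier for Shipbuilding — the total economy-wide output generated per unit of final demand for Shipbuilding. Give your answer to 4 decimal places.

I − A =
  [   0.95    -0.05    -0.30]
  [  -0.40     0.60    -0.10]
  [  -0.35    -0.25     0.85]
Cofactors of I−A, C_ij = (−1)^(i+j)·(minor ij) (rows/columns in the sector order above):
  C_11 = (0.60)(0.85) − (-0.10)(-0.25) = 0.4850
  C_12 = −[(-0.40)(0.85) − (-0.10)(-0.35)] = 0.3750
  C_13 = (-0.40)(-0.25) − (0.60)(-0.35) = 0.3100
  C_21 = −[(-0.05)(0.85) − (-0.30)(-0.25)] = 0.1175
  C_22 = (0.95)(0.85) − (-0.30)(-0.35) = 0.7025
  C_23 = −[(0.95)(-0.25) − (-0.05)(-0.35)] = 0.2550
  C_31 = (-0.05)(-0.10) − (-0.30)(0.60) = 0.1850
  C_32 = −[(0.95)(-0.10) − (-0.30)(-0.40)] = 0.2150
  C_33 = (0.95)(0.60) − (-0.05)(-0.40) = 0.5500
det(I−A) = Σ_j (I−A)_1j·C_1j = (0.95)(0.4850) + (-0.05)(0.3750) + (-0.30)(0.3100) = 0.3490
adj(I−A) = Cᵀ =
  [ 0.4850   0.1175   0.1850]
  [ 0.3750   0.7025   0.2150]
  [ 0.3100   0.2550   0.5500]
(I − A)⁻¹ = adj(I−A) / det(I−A) ≈
  [   1.38968     0.33668     0.53009]
  [   1.07450     2.01289     0.61605]
  [   0.88825     0.73066     1.57593]
The output multiplier for sector j is the column-j sum of the Leontief inverse (I − A)⁻¹ = adj(I−A) / det(I−A).
Column 3 of adj(I−A): (0.1850, 0.2150, 0.5500); det(I−A) = 0.3490.
m_3 = (0.1850 + 0.2150 + 0.5500) / 0.3490 = 0.95 / 0.3490 ≈ 2.7221.

m_3 = 2.7221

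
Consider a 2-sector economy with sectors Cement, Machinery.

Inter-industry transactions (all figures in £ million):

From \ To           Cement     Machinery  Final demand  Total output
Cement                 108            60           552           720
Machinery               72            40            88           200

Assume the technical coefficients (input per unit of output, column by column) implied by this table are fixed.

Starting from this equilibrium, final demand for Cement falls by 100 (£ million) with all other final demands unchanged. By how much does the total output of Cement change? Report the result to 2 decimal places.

Technical coefficients a_ij = z_ij / X_j:
  a_11 = 108/720 = 0.15, a_21 = 72/720 = 0.10
  a_12 = 60/200 = 0.30, a_22 = 40/200 = 0.20
I − A =
  [   0.85    -0.30]
  [  -0.10     0.80]
det(I−A) = (0.85)(0.80) − (-0.30)(-0.10) = 0.6500
adj(I−A) = [[0.80, 0.30], [0.10, 0.85]]
(I − A)⁻¹ = adj(I−A) / det(I−A) ≈
  [   1.2308     0.4615]
  [   0.1538     1.3077]
Δx = (I − A)⁻¹ Δd with Δd having -100 in the Cement component and 0 elsewhere.
So Δx_1 = L_11 · (-100), where L_11 = adj(I−A)_11 / det(I−A) = 0.80 / 0.6500.
Δx_1 = 0.80 × (-100) / 0.6500 = -80.00 / 0.6500 ≈ -123.08.

Δx_1 = -123.08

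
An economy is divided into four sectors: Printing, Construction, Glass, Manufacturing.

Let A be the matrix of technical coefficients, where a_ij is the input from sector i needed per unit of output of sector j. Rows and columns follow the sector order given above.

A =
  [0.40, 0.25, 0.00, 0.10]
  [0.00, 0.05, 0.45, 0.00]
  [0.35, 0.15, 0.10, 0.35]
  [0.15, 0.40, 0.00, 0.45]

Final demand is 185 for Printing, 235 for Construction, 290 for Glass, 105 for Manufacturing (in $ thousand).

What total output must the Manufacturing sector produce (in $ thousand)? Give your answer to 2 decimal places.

x_4 = 985.78

I − A =
  [   0.60    -0.25     0.00    -0.10]
  [   0.00     0.95    -0.45     0.00]
  [  -0.35    -0.15     0.90    -0.35]
  [  -0.15    -0.40     0.00     0.55]
Compute the cofactors C_ij = (−1)^(i+j)·(3×3 minor ij) of I−A; the adjugate is their transpose:
adj(I−A) = Cᵀ =
  [ 0.370125   0.159750   0.079875   0.118125]
  [ 0.110250   0.283500   0.141750   0.110250]
  [ 0.232750   0.206500   0.299250   0.232750]
  [ 0.181125   0.249750   0.124875   0.433125]
det(I−A) = Σ_j (I−A)_1j·C_1j = (0.60)(0.370125) + (-0.25)(0.110250) + (0.00)(0.232750) + (-0.10)(0.181125) = 0.1764
(I − A)⁻¹ = adj(I−A) / det(I−A) ≈
  [   2.0982     0.9056     0.4528     0.6696]
  [   0.6250     1.6071     0.8036     0.6250]
  [   1.3194     1.1706     1.6964     1.3194]
  [   1.0268     1.4158     0.7079     2.4554]
x = (I − A)⁻¹ d = adj(I−A)·d / det(I−A), with det(I−A) = 0.1764:
  x_1 = (0.370125·185 + 0.159750·235 + 0.079875·290 + 0.118125·105) / 0.1764 = 141.58125 / 0.1764 ≈ 802.61
  x_2 = (0.110250·185 + 0.283500·235 + 0.141750·290 + 0.110250·105) / 0.1764 = 139.7025 / 0.1764 ≈ 791.96
  x_3 = (0.232750·185 + 0.206500·235 + 0.299250·290 + 0.232750·105) / 0.1764 = 202.8075 / 0.1764 ≈ 1149.70
  x_4 = (0.181125·185 + 0.249750·235 + 0.124875·290 + 0.433125·105) / 0.1764 = 173.89125 / 0.1764 ≈ 985.78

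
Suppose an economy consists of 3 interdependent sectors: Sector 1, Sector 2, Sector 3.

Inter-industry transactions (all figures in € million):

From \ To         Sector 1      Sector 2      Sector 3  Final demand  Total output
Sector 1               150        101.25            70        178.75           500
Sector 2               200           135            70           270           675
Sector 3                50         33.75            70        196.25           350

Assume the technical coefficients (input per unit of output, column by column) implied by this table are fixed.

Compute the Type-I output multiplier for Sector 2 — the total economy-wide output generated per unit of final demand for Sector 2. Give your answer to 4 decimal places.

m_2 = 1.9459

Technical coefficients a_ij = z_ij / X_j:
  a_11 = 150/500 = 0.30, a_21 = 200/500 = 0.40, a_31 = 50/500 = 0.10
  a_12 = 101.25/675 = 0.15, a_22 = 135/675 = 0.20, a_32 = 33.75/675 = 0.05
  a_13 = 70/350 = 0.20, a_23 = 70/350 = 0.20, a_33 = 70/350 = 0.20
I − A =
  [   0.70    -0.15    -0.20]
  [  -0.40     0.80    -0.20]
  [  -0.10    -0.05     0.80]
Cofactors of I−A, C_ij = (−1)^(i+j)·(minor ij) (rows/columns in the sector order above):
  C_11 = (0.80)(0.80) − (-0.20)(-0.05) = 0.6300
  C_12 = −[(-0.40)(0.80) − (-0.20)(-0.10)] = 0.3400
  C_13 = (-0.40)(-0.05) − (0.80)(-0.10) = 0.1000
  C_21 = −[(-0.15)(0.80) − (-0.20)(-0.05)] = 0.1300
  C_22 = (0.70)(0.80) − (-0.20)(-0.10) = 0.5400
  C_23 = −[(0.70)(-0.05) − (-0.15)(-0.10)] = 0.0500
  C_31 = (-0.15)(-0.20) − (-0.20)(0.80) = 0.1900
  C_32 = −[(0.70)(-0.20) − (-0.20)(-0.40)] = 0.2200
  C_33 = (0.70)(0.80) − (-0.15)(-0.40) = 0.5000
det(I−A) = Σ_j (I−A)_1j·C_1j = (0.70)(0.6300) + (-0.15)(0.3400) + (-0.20)(0.1000) = 0.3700
adj(I−A) = Cᵀ =
  [ 0.6300   0.1300   0.1900]
  [ 0.3400   0.5400   0.2200]
  [ 0.1000   0.0500   0.5000]
(I − A)⁻¹ = adj(I−A) / det(I−A) ≈
  [   1.70270     0.35135     0.51351]
  [   0.91892     1.45946     0.59459]
  [   0.27027     0.13514     1.35135]
The output multiplier for sector j is the column-j sum of the Leontief inverse (I − A)⁻¹ = adj(I−A) / det(I−A).
Column 2 of adj(I−A): (0.1300, 0.5400, 0.0500); det(I−A) = 0.3700.
m_2 = (0.1300 + 0.5400 + 0.0500) / 0.3700 = 0.72 / 0.3700 ≈ 1.9459.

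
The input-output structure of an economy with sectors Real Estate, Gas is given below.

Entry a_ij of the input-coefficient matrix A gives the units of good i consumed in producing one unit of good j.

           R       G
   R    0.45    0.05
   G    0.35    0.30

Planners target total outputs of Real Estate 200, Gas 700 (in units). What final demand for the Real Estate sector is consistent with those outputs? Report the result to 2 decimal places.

d_R = 75.00

I − A =
  [   0.55    -0.05]
  [  -0.35     0.70]
d = (I − A) x:
  d_R = (+0.55)·200 + (-0.05)·700 = 75.00
  d_G = (-0.35)·200 + (+0.70)·700 = 420.00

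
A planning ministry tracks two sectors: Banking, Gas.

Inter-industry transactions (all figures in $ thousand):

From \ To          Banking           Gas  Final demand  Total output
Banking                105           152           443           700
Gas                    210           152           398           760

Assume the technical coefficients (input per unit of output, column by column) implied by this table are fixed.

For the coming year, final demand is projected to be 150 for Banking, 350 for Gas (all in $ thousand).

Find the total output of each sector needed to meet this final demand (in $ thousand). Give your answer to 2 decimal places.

Technical coefficients a_ij = z_ij / X_j:
  a_BB = 105/700 = 0.15, a_GB = 210/700 = 0.30
  a_BG = 152/760 = 0.20, a_GG = 152/760 = 0.20
I − A =
  [   0.85    -0.20]
  [  -0.30     0.80]
det(I−A) = (0.85)(0.80) − (-0.20)(-0.30) = 0.6200
adj(I−A) = [[0.80, 0.20], [0.30, 0.85]]
(I − A)⁻¹ = adj(I−A) / det(I−A) ≈
  [   1.2903     0.3226]
  [   0.4839     1.3710]
x = (I − A)⁻¹ d = adj(I−A)·d / det(I−A), with det(I−A) = 0.6200:
  x_B = (0.80·150 + 0.20·350) / 0.6200 = 190.00 / 0.6200 ≈ 306.45
  x_G = (0.30·150 + 0.85·350) / 0.6200 = 342.50 / 0.6200 ≈ 552.42

x_B = 306.45, x_G = 552.42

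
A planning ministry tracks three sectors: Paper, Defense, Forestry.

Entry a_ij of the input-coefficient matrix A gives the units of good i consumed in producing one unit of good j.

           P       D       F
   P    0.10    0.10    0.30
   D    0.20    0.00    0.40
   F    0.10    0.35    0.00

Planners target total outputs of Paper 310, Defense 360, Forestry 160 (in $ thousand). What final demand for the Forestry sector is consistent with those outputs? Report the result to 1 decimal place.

I − A =
  [   0.90    -0.10    -0.30]
  [  -0.20     1.00    -0.40]
  [  -0.10    -0.35     1.00]
d = (I − A) x:
  d_P = (+0.90)·310 + (-0.10)·360 + (-0.30)·160 = 195.0
  d_D = (-0.20)·310 + (+1.00)·360 + (-0.40)·160 = 234.0
  d_F = (-0.10)·310 + (-0.35)·360 + (+1.00)·160 = 3.0

d_F = 3.0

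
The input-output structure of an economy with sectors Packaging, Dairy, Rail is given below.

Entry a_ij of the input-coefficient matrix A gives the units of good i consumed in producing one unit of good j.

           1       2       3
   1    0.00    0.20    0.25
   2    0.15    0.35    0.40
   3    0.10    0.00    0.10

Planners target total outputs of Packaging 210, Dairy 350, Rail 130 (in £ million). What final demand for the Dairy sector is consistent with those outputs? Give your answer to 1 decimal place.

I − A =
  [   1.00    -0.20    -0.25]
  [  -0.15     0.65    -0.40]
  [  -0.10     0.00     0.90]
d = (I − A) x:
  d_1 = (+1.00)·210 + (-0.20)·350 + (-0.25)·130 = 107.5
  d_2 = (-0.15)·210 + (+0.65)·350 + (-0.40)·130 = 144.0
  d_3 = (-0.10)·210 + (+0.00)·350 + (+0.90)·130 = 96.0

d_2 = 144.0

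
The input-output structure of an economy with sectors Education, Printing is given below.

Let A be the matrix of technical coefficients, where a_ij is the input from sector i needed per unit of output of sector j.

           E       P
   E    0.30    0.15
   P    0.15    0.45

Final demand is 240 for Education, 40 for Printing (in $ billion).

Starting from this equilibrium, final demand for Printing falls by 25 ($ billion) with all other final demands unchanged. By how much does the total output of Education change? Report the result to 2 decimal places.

I − A =
  [   0.70    -0.15]
  [  -0.15     0.55]
det(I−A) = (0.70)(0.55) − (-0.15)(-0.15) = 0.3625
adj(I−A) = [[0.55, 0.15], [0.15, 0.70]]
(I − A)⁻¹ = adj(I−A) / det(I−A) ≈
  [   1.5172     0.4138]
  [   0.4138     1.9310]
Δx = (I − A)⁻¹ Δd with Δd having -25 in the Printing component and 0 elsewhere.
So Δx_E = L_EP · (-25), where L_EP = adj(I−A)_EP / det(I−A) = 0.15 / 0.3625.
Δx_E = 0.15 × (-25) / 0.3625 = -3.75 / 0.3625 ≈ -10.34.

Δx_E = -10.34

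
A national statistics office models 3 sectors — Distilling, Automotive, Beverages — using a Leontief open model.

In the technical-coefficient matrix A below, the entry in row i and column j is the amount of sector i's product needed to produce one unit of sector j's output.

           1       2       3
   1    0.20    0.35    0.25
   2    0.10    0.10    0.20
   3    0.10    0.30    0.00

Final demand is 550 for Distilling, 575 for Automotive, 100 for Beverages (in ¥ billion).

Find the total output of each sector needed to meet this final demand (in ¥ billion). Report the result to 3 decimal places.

I − A =
  [   0.80    -0.35    -0.25]
  [  -0.10     0.90    -0.20]
  [  -0.10    -0.30     1.00]
Cofactors of I−A, C_ij = (−1)^(i+j)·(minor ij) (rows/columns in the sector order above):
  C_11 = (0.90)(1.00) − (-0.20)(-0.30) = 0.8400
  C_12 = −[(-0.10)(1.00) − (-0.20)(-0.10)] = 0.1200
  C_13 = (-0.10)(-0.30) − (0.90)(-0.10) = 0.1200
  C_21 = −[(-0.35)(1.00) − (-0.25)(-0.30)] = 0.4250
  C_22 = (0.80)(1.00) − (-0.25)(-0.10) = 0.7750
  C_23 = −[(0.80)(-0.30) − (-0.35)(-0.10)] = 0.2750
  C_31 = (-0.35)(-0.20) − (-0.25)(0.90) = 0.2950
  C_32 = −[(0.80)(-0.20) − (-0.25)(-0.10)] = 0.1850
  C_33 = (0.80)(0.90) − (-0.35)(-0.10) = 0.6850
det(I−A) = Σ_j (I−A)_1j·C_1j = (0.80)(0.8400) + (-0.35)(0.1200) + (-0.25)(0.1200) = 0.6000
adj(I−A) = Cᵀ =
  [ 0.8400   0.4250   0.2950]
  [ 0.1200   0.7750   0.1850]
  [ 0.1200   0.2750   0.6850]
(I − A)⁻¹ = adj(I−A) / det(I−A) ≈
  [   1.4000     0.7083     0.4917]
  [   0.2000     1.2917     0.3083]
  [   0.2000     0.4583     1.1417]
x = (I − A)⁻¹ d = adj(I−A)·d / det(I−A), with det(I−A) = 0.6000:
  x_1 = (0.8400·550 + 0.4250·575 + 0.2950·100) / 0.6000 = 735.875 / 0.6000 ≈ 1226.458
  x_2 = (0.1200·550 + 0.7750·575 + 0.1850·100) / 0.6000 = 530.125 / 0.6000 ≈ 883.542
  x_3 = (0.1200·550 + 0.2750·575 + 0.6850·100) / 0.6000 = 292.625 / 0.6000 ≈ 487.708

x_1 = 1226.458, x_2 = 883.542, x_3 = 487.708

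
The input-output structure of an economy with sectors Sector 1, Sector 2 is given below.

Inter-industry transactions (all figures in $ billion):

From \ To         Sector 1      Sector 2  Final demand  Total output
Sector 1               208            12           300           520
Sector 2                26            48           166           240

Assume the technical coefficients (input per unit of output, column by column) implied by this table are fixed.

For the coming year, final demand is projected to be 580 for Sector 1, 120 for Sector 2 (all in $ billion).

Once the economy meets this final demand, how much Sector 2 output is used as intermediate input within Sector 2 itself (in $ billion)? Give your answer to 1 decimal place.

z_22 = 42.3

Technical coefficients a_ij = z_ij / X_j:
  a_11 = 208/520 = 0.40, a_21 = 26/520 = 0.05
  a_12 = 12/240 = 0.05, a_22 = 48/240 = 0.20
I − A =
  [   0.60    -0.05]
  [  -0.05     0.80]
det(I−A) = (0.60)(0.80) − (-0.05)(-0.05) = 0.4775
adj(I−A) = [[0.80, 0.05], [0.05, 0.60]]
(I − A)⁻¹ = adj(I−A) / det(I−A) ≈
  [   1.6754     0.1047]
  [   0.1047     1.2565]
First solve x = (I − A)⁻¹ d = adj(I−A)·d / det(I−A); in particular x_2 = (0.05·580 + 0.60·120) / 0.4775 = 101.00 / 0.4775 ≈ 211.518.
Intermediate flow from 2 to 2: z_22 = a_22 · x_2 = 0.20 × 101.00 / 0.4775 = 20.20 / 0.4775 ≈ 42.3.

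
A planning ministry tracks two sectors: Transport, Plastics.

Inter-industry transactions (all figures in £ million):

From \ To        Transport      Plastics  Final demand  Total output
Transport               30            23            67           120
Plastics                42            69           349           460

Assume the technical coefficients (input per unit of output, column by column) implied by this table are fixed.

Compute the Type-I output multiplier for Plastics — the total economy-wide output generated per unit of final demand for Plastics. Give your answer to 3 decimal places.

m_2 = 1.290

Technical coefficients a_ij = z_ij / X_j:
  a_11 = 30/120 = 0.25, a_21 = 42/120 = 0.35
  a_12 = 23/460 = 0.05, a_22 = 69/460 = 0.15
I − A =
  [   0.75    -0.05]
  [  -0.35     0.85]
det(I−A) = (0.75)(0.85) − (-0.05)(-0.35) = 0.6200
adj(I−A) = [[0.85, 0.05], [0.35, 0.75]]
(I − A)⁻¹ = adj(I−A) / det(I−A) ≈
  [   1.3710     0.0806]
  [   0.5645     1.2097]
The output multiplier for sector j is the column-j sum of the Leontief inverse (I − A)⁻¹ = adj(I−A) / det(I−A).
Column 2 of adj(I−A): (0.05, 0.75); det(I−A) = 0.6200.
m_2 = (0.05 + 0.75) / 0.6200 = 0.80 / 0.6200 ≈ 1.290.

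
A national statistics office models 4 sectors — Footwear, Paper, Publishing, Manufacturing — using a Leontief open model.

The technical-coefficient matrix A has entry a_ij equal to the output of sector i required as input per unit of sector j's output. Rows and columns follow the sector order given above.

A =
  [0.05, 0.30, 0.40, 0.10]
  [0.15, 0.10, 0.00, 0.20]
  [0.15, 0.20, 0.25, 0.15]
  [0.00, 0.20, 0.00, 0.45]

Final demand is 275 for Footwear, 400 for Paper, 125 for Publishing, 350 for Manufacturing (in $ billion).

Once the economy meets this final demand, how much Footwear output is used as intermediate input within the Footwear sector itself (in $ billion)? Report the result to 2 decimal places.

I − A =
  [   0.95    -0.30    -0.40    -0.10]
  [  -0.15     0.90     0.00    -0.20]
  [  -0.15    -0.20     0.75    -0.15]
  [   0.00    -0.20     0.00     0.55]
Compute the cofactors C_ij = (−1)^(i+j)·(3×3 minor ij) of I−A; the adjugate is their transpose:
adj(I−A) = Cᵀ =
  [ 0.341250   0.194750   0.182000   0.182500]
  [ 0.061875   0.358875   0.033000   0.150750]
  [ 0.089250   0.160750   0.404500   0.185000]
  [ 0.022500   0.130500   0.012000   0.541500]
det(I−A) = Σ_j (I−A)_1j·C_1j = (0.95)(0.341250) + (-0.30)(0.061875) + (-0.40)(0.089250) + (-0.10)(0.022500) = 0.267675
(I − A)⁻¹ = adj(I−A) / det(I−A) ≈
  [   1.2749     0.7276     0.6799     0.6818]
  [   0.2312     1.3407     0.1233     0.5632]
  [   0.3334     0.6005     1.5112     0.6911]
  [   0.0841     0.4875     0.0448     2.0230]
First solve x = (I − A)⁻¹ d = adj(I−A)·d / det(I−A); in particular x_1 = (0.341250·275 + 0.194750·400 + 0.182000·125 + 0.182500·350) / 0.267675 = 258.36875 / 0.267675 ≈ 965.2330.
Intermediate flow from 1 to 1: z_11 = a_11 · x_1 = 0.05 × 258.36875 / 0.267675 = 12.9184375 / 0.267675 ≈ 48.26.

z_11 = 48.26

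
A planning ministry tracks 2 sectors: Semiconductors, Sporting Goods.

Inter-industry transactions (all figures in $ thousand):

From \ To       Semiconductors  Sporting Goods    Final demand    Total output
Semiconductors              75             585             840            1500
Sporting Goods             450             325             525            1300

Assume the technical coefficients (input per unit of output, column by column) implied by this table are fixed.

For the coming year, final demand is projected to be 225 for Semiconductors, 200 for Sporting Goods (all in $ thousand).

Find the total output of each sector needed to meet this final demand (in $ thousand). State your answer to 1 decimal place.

x_1 = 448.1, x_2 = 445.9

Technical coefficients a_ij = z_ij / X_j:
  a_11 = 75/1500 = 0.05, a_21 = 450/1500 = 0.30
  a_12 = 585/1300 = 0.45, a_22 = 325/1300 = 0.25
I − A =
  [   0.95    -0.45]
  [  -0.30     0.75]
det(I−A) = (0.95)(0.75) − (-0.45)(-0.30) = 0.5775
adj(I−A) = [[0.75, 0.45], [0.30, 0.95]]
(I − A)⁻¹ = adj(I−A) / det(I−A) ≈
  [   1.2987     0.7792]
  [   0.5195     1.6450]
x = (I − A)⁻¹ d = adj(I−A)·d / det(I−A), with det(I−A) = 0.5775:
  x_1 = (0.75·225 + 0.45·200) / 0.5775 = 258.75 / 0.5775 ≈ 448.1
  x_2 = (0.30·225 + 0.95·200) / 0.5775 = 257.50 / 0.5775 ≈ 445.9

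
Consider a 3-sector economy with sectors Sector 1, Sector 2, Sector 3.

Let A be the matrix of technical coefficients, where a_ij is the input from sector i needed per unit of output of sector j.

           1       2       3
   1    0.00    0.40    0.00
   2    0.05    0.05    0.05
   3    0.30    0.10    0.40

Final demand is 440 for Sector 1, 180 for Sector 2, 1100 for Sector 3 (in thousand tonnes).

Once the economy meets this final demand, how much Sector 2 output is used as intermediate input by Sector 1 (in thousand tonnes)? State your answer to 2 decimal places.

I − A =
  [   1.00    -0.40     0.00]
  [  -0.05     0.95    -0.05]
  [  -0.30    -0.10     0.60]
Cofactors of I−A, C_ij = (−1)^(i+j)·(minor ij) (rows/columns in the sector order above):
  C_11 = (0.95)(0.60) − (-0.05)(-0.10) = 0.5650
  C_12 = −[(-0.05)(0.60) − (-0.05)(-0.30)] = 0.0450
  C_13 = (-0.05)(-0.10) − (0.95)(-0.30) = 0.2900
  C_21 = −[(-0.40)(0.60) − (0.00)(-0.10)] = 0.2400
  C_22 = (1.00)(0.60) − (0.00)(-0.30) = 0.6000
  C_23 = −[(1.00)(-0.10) − (-0.40)(-0.30)] = 0.2200
  C_31 = (-0.40)(-0.05) − (0.00)(0.95) = 0.0200
  C_32 = −[(1.00)(-0.05) − (0.00)(-0.05)] = 0.0500
  C_33 = (1.00)(0.95) − (-0.40)(-0.05) = 0.9300
det(I−A) = Σ_j (I−A)_1j·C_1j = (1.00)(0.5650) + (-0.40)(0.0450) + (0.00)(0.2900) = 0.5470
adj(I−A) = Cᵀ =
  [ 0.5650   0.2400   0.0200]
  [ 0.0450   0.6000   0.0500]
  [ 0.2900   0.2200   0.9300]
(I − A)⁻¹ = adj(I−A) / det(I−A) ≈
  [   1.0329     0.4388     0.0366]
  [   0.0823     1.0969     0.0914]
  [   0.5302     0.4022     1.7002]
First solve x = (I − A)⁻¹ d = adj(I−A)·d / det(I−A); in particular x_1 = (0.5650·440 + 0.2400·180 + 0.0200·1100) / 0.5470 = 313.80 / 0.5470 ≈ 573.6746.
Intermediate flow from 2 to 1: z_21 = a_21 · x_1 = 0.05 × 313.80 / 0.5470 = 15.69 / 0.5470 ≈ 28.68.

z_21 = 28.68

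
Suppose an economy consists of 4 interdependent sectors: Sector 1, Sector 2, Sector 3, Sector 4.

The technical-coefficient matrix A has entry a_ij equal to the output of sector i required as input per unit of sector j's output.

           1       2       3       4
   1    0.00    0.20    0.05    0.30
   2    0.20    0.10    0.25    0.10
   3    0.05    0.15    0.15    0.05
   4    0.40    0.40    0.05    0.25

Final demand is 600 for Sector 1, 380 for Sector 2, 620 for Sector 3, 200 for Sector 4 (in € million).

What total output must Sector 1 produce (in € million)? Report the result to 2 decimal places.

I − A =
  [   1.00    -0.20    -0.05    -0.30]
  [  -0.20     0.90    -0.25    -0.10]
  [  -0.05    -0.15     0.85    -0.05]
  [  -0.40    -0.40    -0.05     0.75]
Compute the cofactors C_ij = (−1)^(i+j)·(3×3 minor ij) of I−A; the adjugate is their transpose:
adj(I−A) = Cᵀ =
  [ 0.503625   0.237875   0.113750   0.240750]
  [ 0.175625   0.529375   0.175000   0.152500]
  [ 0.082250   0.132000   0.465000   0.081500]
  [ 0.367750   0.418000   0.185000   0.687250]
det(I−A) = Σ_j (I−A)_1j·C_1j = (1.00)(0.503625) + (-0.20)(0.175625) + (-0.05)(0.082250) + (-0.30)(0.367750) = 0.3540625
(I − A)⁻¹ = adj(I−A) / det(I−A) ≈
  [   1.4224     0.6718     0.3213     0.6800]
  [   0.4960     1.4951     0.4943     0.4307]
  [   0.2323     0.3728     1.3133     0.2302]
  [   1.0387     1.1806     0.5225     1.9410]
x = (I − A)⁻¹ d = adj(I−A)·d / det(I−A), with det(I−A) = 0.3540625:
  x_1 = (0.503625·600 + 0.237875·380 + 0.113750·620 + 0.240750·200) / 0.3540625 = 511.2425 / 0.3540625 ≈ 1443.93
  x_2 = (0.175625·600 + 0.529375·380 + 0.175000·620 + 0.152500·200) / 0.3540625 = 445.5375 / 0.3540625 ≈ 1258.36
  x_3 = (0.082250·600 + 0.132000·380 + 0.465000·620 + 0.081500·200) / 0.3540625 = 404.11 / 0.3540625 ≈ 1141.35
  x_4 = (0.367750·600 + 0.418000·380 + 0.185000·620 + 0.687250·200) / 0.3540625 = 631.64 / 0.3540625 ≈ 1783.98

x_1 = 1443.93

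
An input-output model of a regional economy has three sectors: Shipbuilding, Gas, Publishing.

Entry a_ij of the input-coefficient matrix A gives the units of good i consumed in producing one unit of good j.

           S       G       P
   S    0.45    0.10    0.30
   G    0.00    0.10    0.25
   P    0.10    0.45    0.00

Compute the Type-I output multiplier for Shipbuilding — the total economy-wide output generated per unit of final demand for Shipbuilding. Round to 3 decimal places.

m_S = 2.236

I − A =
  [   0.55    -0.10    -0.30]
  [   0.00     0.90    -0.25]
  [  -0.10    -0.45     1.00]
Cofactors of I−A, C_ij = (−1)^(i+j)·(minor ij) (rows/columns in the sector order above):
  C_11 = (0.90)(1.00) − (-0.25)(-0.45) = 0.7875
  C_12 = −[(0.00)(1.00) − (-0.25)(-0.10)] = 0.0250
  C_13 = (0.00)(-0.45) − (0.90)(-0.10) = 0.0900
  C_21 = −[(-0.10)(1.00) − (-0.30)(-0.45)] = 0.2350
  C_22 = (0.55)(1.00) − (-0.30)(-0.10) = 0.5200
  C_23 = −[(0.55)(-0.45) − (-0.10)(-0.10)] = 0.2575
  C_31 = (-0.10)(-0.25) − (-0.30)(0.90) = 0.2950
  C_32 = −[(0.55)(-0.25) − (-0.30)(0.00)] = 0.1375
  C_33 = (0.55)(0.90) − (-0.10)(0.00) = 0.4950
det(I−A) = Σ_j (I−A)_1j·C_1j = (0.55)(0.7875) + (-0.10)(0.0250) + (-0.30)(0.0900) = 0.403625
adj(I−A) = Cᵀ =
  [ 0.7875   0.2350   0.2950]
  [ 0.0250   0.5200   0.1375]
  [ 0.0900   0.2575   0.4950]
(I − A)⁻¹ = adj(I−A) / det(I−A) ≈
  [   1.9511     0.5822     0.7309]
  [   0.0619     1.2883     0.3407]
  [   0.2230     0.6380     1.2264]
The output multiplier for sector j is the column-j sum of the Leontief inverse (I − A)⁻¹ = adj(I−A) / det(I−A).
Column S of adj(I−A): (0.7875, 0.0250, 0.0900); det(I−A) = 0.403625.
m_S = (0.7875 + 0.0250 + 0.0900) / 0.403625 = 0.9025 / 0.403625 ≈ 2.236.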